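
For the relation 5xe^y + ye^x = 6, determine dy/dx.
Differentiate both sides with respect to x, treating y as y(x). By the chain rule, any term containing y contributes a factor of y' = dy/dx when we differentiate it.

Move every term to one side and write the relation as F(x, y) = 0. Term by term,
  d/dx[5x·e^(y)] = 5x·y'·e^(y) + 5e^(y)
  d/dx[y·e^(x)] = y·e^(x) + y'·e^(x)
  d/dx[-6] = 0

The pieces without y' make up ∂F/∂x and the coefficient of y' is ∂F/∂y:
  ∂F/∂x = y·e^(x) + 5e^(y),
  ∂F/∂y = 5x·e^(y) + e^(x).

Since d/dx[F] = ∂F/∂x + (∂F/∂y)·y' = 0, solve for y':
  (∂F/∂y)·y' = -∂F/∂x
  dy/dx = -(∂F/∂x)/(∂F/∂y) = -(y·e^(x) + 5e^(y))/(5x·e^(y) + e^(x)) = (-y·e^(x) - 5e^(y))/(5x·e^(y) + e^(x))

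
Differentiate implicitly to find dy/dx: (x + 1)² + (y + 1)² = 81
Take d/dx of both sides. Since y is implicitly a function of x, the chain rule attaches a y' = dy/dx factor whenever we differentiate through y.

Set F(x, y) = (left side) − (right side), so the curve is F = 0. Differentiating each term of F:
  d/dx[(x + 1)^2] = 2x + 2
  d/dx[(y + 1)^2] = 2·y'(y + 1)
  d/dx[-81] = 0

Collecting, the y'-free part is the partial derivative in x and the y' coefficient is the partial derivative in y:
  ∂F/∂x = 2x + 2
  ∂F/∂y = 2y + 2

so d/dx[F(x, y(x))] = ∂F/∂x + (∂F/∂y)·y' = 0. Rearranging,
  dy/dx = -(∂F/∂x)/(∂F/∂y) = -(2x + 2)/(2y + 2) = (-x - 1)/(y + 1)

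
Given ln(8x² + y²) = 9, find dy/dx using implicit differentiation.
Take d/dx of both sides. Since y is implicitly a function of x, the chain rule attaches a y' = dy/dx factor whenever we differentiate through y.

Set F(x, y) = (left side) − (right side), so the curve is F = 0. Differentiating each term of F:
  d/dx[ln(8x^2 + y^2)] = (16x + 2y·y')/(8x^2 + y^2)
  d/dx[-9] = 0

Collecting, the y'-free part is the partial derivative in x and the y' coefficient is the partial derivative in y:
  ∂F/∂x = 16x/(8x^2 + y^2)
  ∂F/∂y = 2y/(8x^2 + y^2)

so d/dx[F(x, y(x))] = ∂F/∂x + (∂F/∂y)·y' = 0. Rearranging,
  dy/dx = -(∂F/∂x)/(∂F/∂y) = -(16x/(8x^2 + y^2))/(2y/(8x^2 + y^2)) = -8x/y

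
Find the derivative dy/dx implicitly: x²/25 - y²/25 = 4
Apply d/dx to both sides, remembering that y depends on x. Each occurrence of y therefore brings in a y' = dy/dx via the chain rule.

With F(x, y) equal to the left-hand side minus the right, differentiate F term by term:
  d/dx[x^2/25] = 2x/25
  d/dx[-y^2/25] = -2y·y'/25
  d/dx[-4] = 0
Adding these up, d/dx[F] = 0 becomes
  (2x/25) + (-2y/25)·y' = 0,
so isolating y',
  dy/dx = -(2x/25)/(-2y/25) = x/y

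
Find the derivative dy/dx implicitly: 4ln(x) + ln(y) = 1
Take d/dx of both sides. Since y is implicitly a function of x, the chain rule attaches a y' = dy/dx factor whenever we differentiate through y.

Set F(x, y) = (left side) − (right side), so the curve is F = 0. Differentiating each term of F:
  d/dx[4ln(x)] = 4/x
  d/dx[ln(y)] = y'/y
  d/dx[-1] = 0

Collecting, the y'-free part is the partial derivative in x and the y' coefficient is the partial derivative in y:
  ∂F/∂x = 4/x
  ∂F/∂y = 1/y

so d/dx[F(x, y(x))] = ∂F/∂x + (∂F/∂y)·y' = 0. Rearranging,
  dy/dx = -(∂F/∂x)/(∂F/∂y) = -(4/x)/(1/y) = -4y/x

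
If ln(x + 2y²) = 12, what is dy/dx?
Apply d/dx to both sides, remembering that y depends on x. Each occurrence of y therefore brings in a y' = dy/dx via the chain rule.

With F(x, y) equal to the left-hand side minus the right, differentiate F term by term:
  d/dx[ln(x + 2y^2)] = (4y·y' + 1)/(x + 2y^2)
  d/dx[-12] = 0
Adding these up, d/dx[F] = 0 becomes
  (1/(x + 2y^2)) + (4y/(x + 2y^2))·y' = 0,
so isolating y',
  dy/dx = -(1/(x + 2y^2))/(4y/(x + 2y^2)) = -1/(4y)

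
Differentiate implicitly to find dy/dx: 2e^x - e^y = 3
Apply d/dx to both sides, remembering that y depends on x. Each occurrence of y therefore brings in a y' = dy/dx via the chain rule.

With F(x, y) equal to the left-hand side minus the right, differentiate F term by term:
  d/dx[2e^(x)] = 2e^(x)
  d/dx[-e^(y)] = -y'·e^(y)
  d/dx[-3] = 0
Adding these up, d/dx[F] = 0 becomes
  (2e^(x)) + (-e^(y))·y' = 0,
so isolating y',
  dy/dx = -(2e^(x))/(-e^(y)) = 2e^(x - y)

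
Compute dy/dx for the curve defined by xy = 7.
Differentiate both sides with respect to x, treating y as y(x). By the chain rule, any term containing y contributes a factor of y' = dy/dx when we differentiate it.

Move every term to one side and write the relation as F(x, y) = 0. Term by term,
  d/dx[xy] = x·y' + y
  d/dx[-7] = 0

The pieces without y' make up ∂F/∂x and the coefficient of y' is ∂F/∂y:
  ∂F/∂x = y,
  ∂F/∂y = x.

Since d/dx[F] = ∂F/∂x + (∂F/∂y)·y' = 0, solve for y':
  (∂F/∂y)·y' = -∂F/∂x
  dy/dx = -(∂F/∂x)/(∂F/∂y) = -(y)/(x) = -y/x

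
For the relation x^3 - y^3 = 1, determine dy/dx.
Differentiate both sides with respect to x, treating y as y(x). By the chain rule, any term containing y contributes a factor of y' = dy/dx when we differentiate it.

Move every term to one side and write the relation as F(x, y) = 0. Term by term,
  d/dx[x^3] = 3x^2
  d/dx[-y^3] = -3y^2·y'
  d/dx[-1] = 0

The pieces without y' make up ∂F/∂x and the coefficient of y' is ∂F/∂y:
  ∂F/∂x = 3x^2,
  ∂F/∂y = -3y^2.

Since d/dx[F] = ∂F/∂x + (∂F/∂y)·y' = 0, solve for y':
  (∂F/∂y)·y' = -∂F/∂x
  dy/dx = -(∂F/∂x)/(∂F/∂y) = -(3x^2)/(-3y^2) = x^2/y^2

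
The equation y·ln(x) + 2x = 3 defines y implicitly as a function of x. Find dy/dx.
Apply d/dx to both sides, remembering that y depends on x. Each occurrence of y therefore brings in a y' = dy/dx via the chain rule.

With F(x, y) equal to the left-hand side minus the right, differentiate F term by term:
  d/dx[2x] = 2
  d/dx[y·ln(x)] = y'·ln(x) + y/x
  d/dx[-3] = 0
Adding these up, d/dx[F] = 0 becomes
  (2 + y/x) + (ln(x))·y' = 0,
so isolating y',
  dy/dx = -(2 + y/x)/(ln(x))
        = -((2x + y)/x)/(ln(x)) = (-2x - y)/(x·ln(x))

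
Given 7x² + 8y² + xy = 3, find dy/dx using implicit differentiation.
Take d/dx of both sides. Since y is implicitly a function of x, the chain rule attaches a y' = dy/dx factor whenever we differentiate through y.

Set F(x, y) = (left side) − (right side), so the curve is F = 0. Differentiating each term of F:
  d/dx[7x^2] = 14x
  d/dx[xy] = x·y' + y
  d/dx[8y^2] = 16y·y'
  d/dx[-3] = 0

Collecting, the y'-free part is the partial derivative in x and the y' coefficient is the partial derivative in y:
  ∂F/∂x = 14x + y
  ∂F/∂y = x + 16y

so d/dx[F(x, y(x))] = ∂F/∂x + (∂F/∂y)·y' = 0. Rearranging,
  dy/dx = -(∂F/∂x)/(∂F/∂y) = -(14x + y)/(x + 16y) = (-14x - y)/(x + 16y)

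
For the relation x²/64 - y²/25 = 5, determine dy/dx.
Take d/dx of both sides. Since y is implicitly a function of x, the chain rule attaches a y' = dy/dx factor whenever we differentiate through y.

Set F(x, y) = (left side) − (right side), so the curve is F = 0. Differentiating each term of F:
  d/dx[x^2/64] = x/32
  d/dx[-y^2/25] = -2y·y'/25
  d/dx[-5] = 0

Collecting, the y'-free part is the partial derivative in x and the y' coefficient is the partial derivative in y:
  ∂F/∂x = x/32
  ∂F/∂y = -2y/25

so d/dx[F(x, y(x))] = ∂F/∂x + (∂F/∂y)·y' = 0. Rearranging,
  dy/dx = -(∂F/∂x)/(∂F/∂y) = -(x/32)/(-2y/25) = 25x/(64y)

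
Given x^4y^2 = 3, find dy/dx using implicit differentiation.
Apply d/dx to both sides, remembering that y depends on x. Each occurrence of y therefore brings in a y' = dy/dx via the chain rule.

With F(x, y) equal to the left-hand side minus the right, differentiate F term by term:
  d/dx[x^4y^2] = 2x^4y·y' + 4x^3y^2
  d/dx[-3] = 0
Adding these up, d/dx[F] = 0 becomes
  (4x^3y^2) + (2x^4y)·y' = 0,
so isolating y',
  dy/dx = -(4x^3y^2)/(2x^4y) = -2y/x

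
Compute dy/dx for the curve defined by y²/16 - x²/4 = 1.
Differentiate both sides with respect to x, treating y as y(x). By the chain rule, any term containing y contributes a factor of y' = dy/dx when we differentiate it.

Move every term to one side and write the relation as F(x, y) = 0. Term by term,
  d/dx[-x^2/4] = -x/2
  d/dx[y^2/16] = y·y'/8
  d/dx[-1] = 0

The pieces without y' make up ∂F/∂x and the coefficient of y' is ∂F/∂y:
  ∂F/∂x = -x/2,
  ∂F/∂y = y/8.

Since d/dx[F] = ∂F/∂x + (∂F/∂y)·y' = 0, solve for y':
  (∂F/∂y)·y' = -∂F/∂x
  dy/dx = -(∂F/∂x)/(∂F/∂y) = -(-x/2)/(y/8) = 4x/y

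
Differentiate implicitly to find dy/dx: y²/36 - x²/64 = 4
Differentiate the relation implicitly: treat y = y(x) and apply the chain rule, so every y-derivative picks up a y' = dy/dx factor.

With everything moved to the left-hand side, differentiate term by term:
  d/dx[-x^2/64] = -x/32
  d/dx[y^2/36] = y·y'/18
  d/dx[-4] = 0

Separating the contributions that come from x directly and those that come through y:
  without y':      -x/32
  multiplying y':  y/18

so (-x/32) + (y/18)·y' = 0, and therefore
  dy/dx = -(-x/32)/(y/18) = 9x/(16y)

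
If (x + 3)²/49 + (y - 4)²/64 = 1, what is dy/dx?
Apply d/dx to both sides, remembering that y depends on x. Each occurrence of y therefore brings in a y' = dy/dx via the chain rule.

With F(x, y) equal to the left-hand side minus the right, differentiate F term by term:
  d/dx[(x + 3)^2/49] = 2x/49 + 6/49
  d/dx[(y - 4)^2/64] = y'(y - 4)/32
  d/dx[-1] = 0
Adding these up, d/dx[F] = 0 becomes
  (2x/49 + 6/49) + (y/32 - 1/8)·y' = 0,
so isolating y',
  dy/dx = -(2x/49 + 6/49)/(y/32 - 1/8)
        = -(2(x + 3)/49)/((y - 4)/32) = 64(-x - 3)/(49(y - 4))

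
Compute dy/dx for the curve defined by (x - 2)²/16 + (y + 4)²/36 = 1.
Differentiate the relation implicitly: treat y = y(x) and apply the chain rule, so every y-derivative picks up a y' = dy/dx factor.

With everything moved to the left-hand side, differentiate term by term:
  d/dx[(x - 2)^2/16] = x/8 - 1/4
  d/dx[(y + 4)^2/36] = y'(y + 4)/18
  d/dx[-1] = 0

Separating the contributions that come from x directly and those that come through y:
  without y':      x/8 - 1/4
  multiplying y':  y/18 + 2/9

so (x/8 - 1/4) + (y/18 + 2/9)·y' = 0, and therefore
  dy/dx = -(x/8 - 1/4)/(y/18 + 2/9)
        = -((x - 2)/8)/((y + 4)/18) = 9(2 - x)/(4(y + 4))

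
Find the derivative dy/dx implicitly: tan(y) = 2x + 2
Differentiate the relation implicitly: treat y = y(x) and apply the chain rule, so every y-derivative picks up a y' = dy/dx factor.

With everything moved to the left-hand side, differentiate term by term:
  d/dx[-2x] = -2
  d/dx[tan(y)] = y'(tan(y)^2 + 1)
  d/dx[-2] = 0

Separating the contributions that come from x directly and those that come through y:
  without y':      -2
  multiplying y':  tan(y)^2 + 1

so (-2) + (tan(y)^2 + 1)·y' = 0, and therefore
  dy/dx = -(-2)/(tan(y)^2 + 1) = 2cos(y)^2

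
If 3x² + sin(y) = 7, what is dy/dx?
Apply d/dx to both sides, remembering that y depends on x. Each occurrence of y therefore brings in a y' = dy/dx via the chain rule.

With F(x, y) equal to the left-hand side minus the right, differentiate F term by term:
  d/dx[3x^2] = 6x
  d/dx[sin(y)] = y'·cos(y)
  d/dx[-7] = 0
Adding these up, d/dx[F] = 0 becomes
  (6x) + (cos(y))·y' = 0,
so isolating y',
  dy/dx = -(6x)/(cos(y)) = -6x/cos(y)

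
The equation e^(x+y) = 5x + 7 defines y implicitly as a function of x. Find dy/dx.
Differentiate both sides with respect to x, treating y as y(x). By the chain rule, any term containing y contributes a factor of y' = dy/dx when we differentiate it.

Move every term to one side and write the relation as F(x, y) = 0. Term by term,
  d/dx[-5x] = -5
  d/dx[e^(x + y)] = (y' + 1)·e^(x + y)
  d/dx[-7] = 0

The pieces without y' make up ∂F/∂x and the coefficient of y' is ∂F/∂y:
  ∂F/∂x = e^(x + y) - 5,
  ∂F/∂y = e^(x + y).

Since d/dx[F] = ∂F/∂x + (∂F/∂y)·y' = 0, solve for y':
  (∂F/∂y)·y' = -∂F/∂x
  dy/dx = -(∂F/∂x)/(∂F/∂y) = -(e^(x + y) - 5)/(e^(x + y)) = 5e^(-x - y) - 1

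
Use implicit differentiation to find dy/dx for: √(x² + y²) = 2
Differentiate both sides with respect to x, treating y as y(x). By the chain rule, any term containing y contributes a factor of y' = dy/dx when we differentiate it.

Move every term to one side and write the relation as F(x, y) = 0. Term by term,
  d/dx[√(x^2 + y^2)] = (x + y·y')/√(x^2 + y^2)
  d/dx[-2] = 0

The pieces without y' make up ∂F/∂x and the coefficient of y' is ∂F/∂y:
  ∂F/∂x = x/√(x^2 + y^2),
  ∂F/∂y = y/√(x^2 + y^2).

Since d/dx[F] = ∂F/∂x + (∂F/∂y)·y' = 0, solve for y':
  (∂F/∂y)·y' = -∂F/∂x
  dy/dx = -(∂F/∂x)/(∂F/∂y) = -(x/√(x^2 + y^2))/(y/√(x^2 + y^2)) = -x/y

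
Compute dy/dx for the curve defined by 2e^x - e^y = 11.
Apply d/dx to both sides, remembering that y depends on x. Each occurrence of y therefore brings in a y' = dy/dx via the chain rule.

With F(x, y) equal to the left-hand side minus the right, differentiate F term by term:
  d/dx[2e^(x)] = 2e^(x)
  d/dx[-e^(y)] = -y'·e^(y)
  d/dx[-11] = 0
Adding these up, d/dx[F] = 0 becomes
  (2e^(x)) + (-e^(y))·y' = 0,
so isolating y',
  dy/dx = -(2e^(x))/(-e^(y)) = 2e^(x - y)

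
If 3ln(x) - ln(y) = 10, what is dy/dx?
Apply d/dx to both sides, remembering that y depends on x. Each occurrence of y therefore brings in a y' = dy/dx via the chain rule.

With F(x, y) equal to the left-hand side minus the right, differentiate F term by term:
  d/dx[3ln(x)] = 3/x
  d/dx[-ln(y)] = -y'/y
  d/dx[-10] = 0
Adding these up, d/dx[F] = 0 becomes
  (3/x) + (-1/y)·y' = 0,
so isolating y',
  dy/dx = -(3/x)/(-1/y) = 3y/x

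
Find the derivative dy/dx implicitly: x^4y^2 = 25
Differentiate the relation implicitly: treat y = y(x) and apply the chain rule, so every y-derivative picks up a y' = dy/dx factor.

With everything moved to the left-hand side, differentiate term by term:
  d/dx[x^4y^2] = 2x^4y·y' + 4x^3y^2
  d/dx[-25] = 0

Separating the contributions that come from x directly and those that come through y:
  without y':      4x^3y^2
  multiplying y':  2x^4y

so (4x^3y^2) + (2x^4y)·y' = 0, and therefore
  dy/dx = -(4x^3y^2)/(2x^4y) = -2y/x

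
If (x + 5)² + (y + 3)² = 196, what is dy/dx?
Differentiate both sides with respect to x, treating y as y(x). By the chain rule, any term containing y contributes a factor of y' = dy/dx when we differentiate it.

Move every term to one side and write the relation as F(x, y) = 0. Term by term,
  d/dx[(x + 5)^2] = 2x + 10
  d/dx[(y + 3)^2] = 2·y'(y + 3)
  d/dx[-196] = 0

The pieces without y' make up ∂F/∂x and the coefficient of y' is ∂F/∂y:
  ∂F/∂x = 2x + 10,
  ∂F/∂y = 2y + 6.

Since d/dx[F] = ∂F/∂x + (∂F/∂y)·y' = 0, solve for y':
  (∂F/∂y)·y' = -∂F/∂x
  dy/dx = -(∂F/∂x)/(∂F/∂y) = -(2x + 10)/(2y + 6) = (-x - 5)/(y + 3)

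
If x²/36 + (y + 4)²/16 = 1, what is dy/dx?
Apply d/dx to both sides, remembering that y depends on x. Each occurrence of y therefore brings in a y' = dy/dx via the chain rule.

With F(x, y) equal to the left-hand side minus the right, differentiate F term by term:
  d/dx[x^2/36] = x/18
  d/dx[(y + 4)^2/16] = y'(y + 4)/8
  d/dx[-1] = 0
Adding these up, d/dx[F] = 0 becomes
  (x/18) + (y/8 + 1/2)·y' = 0,
so isolating y',
  dy/dx = -(x/18)/(y/8 + 1/2)
        = -(x/18)/((y + 4)/8) = -4x/(9y + 36)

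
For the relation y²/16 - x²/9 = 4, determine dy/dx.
Differentiate both sides with respect to x, treating y as y(x). By the chain rule, any term containing y contributes a factor of y' = dy/dx when we differentiate it.

Move every term to one side and write the relation as F(x, y) = 0. Term by term,
  d/dx[-x^2/9] = -2x/9
  d/dx[y^2/16] = y·y'/8
  d/dx[-4] = 0

The pieces without y' make up ∂F/∂x and the coefficient of y' is ∂F/∂y:
  ∂F/∂x = -2x/9,
  ∂F/∂y = y/8.

Since d/dx[F] = ∂F/∂x + (∂F/∂y)·y' = 0, solve for y':
  (∂F/∂y)·y' = -∂F/∂x
  dy/dx = -(∂F/∂x)/(∂F/∂y) = -(-2x/9)/(y/8) = 16x/(9y)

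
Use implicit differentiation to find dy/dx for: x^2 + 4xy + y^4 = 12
Apply d/dx to both sides, remembering that y depends on x. Each occurrence of y therefore brings in a y' = dy/dx via the chain rule.

With F(x, y) equal to the left-hand side minus the right, differentiate F term by term:
  d/dx[x^2] = 2x
  d/dx[4xy] = 4x·y' + 4y
  d/dx[y^4] = 4y^3·y'
  d/dx[-12] = 0
Adding these up, d/dx[F] = 0 becomes
  (2x + 4y) + (4x + 4y^3)·y' = 0,
so isolating y',
  dy/dx = -(2x + 4y)/(4x + 4y^3) = (-x/2 - y)/(x + y^3)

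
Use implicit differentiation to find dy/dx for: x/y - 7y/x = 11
Apply d/dx to both sides, remembering that y depends on x. Each occurrence of y therefore brings in a y' = dy/dx via the chain rule.

With F(x, y) equal to the left-hand side minus the right, differentiate F term by term:
  d/dx[x/y] = -x·y'/y^2 + 1/y
  d/dx[-7y/x] = -7·y'/x + 7y/x^2
  d/dx[-11] = 0
Adding these up, d/dx[F] = 0 becomes
  (1/y + 7y/x^2) + (-x/y^2 - 7/x)·y' = 0,
so isolating y',
  dy/dx = -(1/y + 7y/x^2)/(-x/y^2 - 7/x)
        = -((x^2 + 7y^2)/(x^2y))/(-(x^2 + 7y^2)/(xy^2)) = y/x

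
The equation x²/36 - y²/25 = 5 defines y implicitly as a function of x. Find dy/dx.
Apply d/dx to both sides, remembering that y depends on x. Each occurrence of y therefore brings in a y' = dy/dx via the chain rule.

With F(x, y) equal to the left-hand side minus the right, differentiate F term by term:
  d/dx[x^2/36] = x/18
  d/dx[-y^2/25] = -2y·y'/25
  d/dx[-5] = 0
Adding these up, d/dx[F] = 0 becomes
  (x/18) + (-2y/25)·y' = 0,
so isolating y',
  dy/dx = -(x/18)/(-2y/25) = 25x/(36y)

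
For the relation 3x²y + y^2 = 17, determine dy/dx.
Take d/dx of both sides. Since y is implicitly a function of x, the chain rule attaches a y' = dy/dx factor whenever we differentiate through y.

Set F(x, y) = (left side) − (right side), so the curve is F = 0. Differentiating each term of F:
  d/dx[3x^2y] = 3x^2·y' + 6xy
  d/dx[y^2] = 2y·y'
  d/dx[-17] = 0

Collecting, the y'-free part is the partial derivative in x and the y' coefficient is the partial derivative in y:
  ∂F/∂x = 6xy
  ∂F/∂y = 3x^2 + 2y

so d/dx[F(x, y(x))] = ∂F/∂x + (∂F/∂y)·y' = 0. Rearranging,
  dy/dx = -(∂F/∂x)/(∂F/∂y) = -(6xy)/(3x^2 + 2y) = -6xy/(3x^2 + 2y)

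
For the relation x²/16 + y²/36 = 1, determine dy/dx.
Take d/dx of both sides. Since y is implicitly a function of x, the chain rule attaches a y' = dy/dx factor whenever we differentiate through y.

Set F(x, y) = (left side) − (right side), so the curve is F = 0. Differentiating each term of F:
  d/dx[x^2/16] = x/8
  d/dx[y^2/36] = y·y'/18
  d/dx[-1] = 0

Collecting, the y'-free part is the partial derivative in x and the y' coefficient is the partial derivative in y:
  ∂F/∂x = x/8
  ∂F/∂y = y/18

so d/dx[F(x, y(x))] = ∂F/∂x + (∂F/∂y)·y' = 0. Rearranging,
  dy/dx = -(∂F/∂x)/(∂F/∂y) = -(x/8)/(y/18) = -9x/(4y)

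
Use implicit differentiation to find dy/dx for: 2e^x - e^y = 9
Take d/dx of both sides. Since y is implicitly a function of x, the chain rule attaches a y' = dy/dx factor whenever we differentiate through y.

Set F(x, y) = (left side) − (right side), so the curve is F = 0. Differentiating each term of F:
  d/dx[2e^(x)] = 2e^(x)
  d/dx[-e^(y)] = -y'·e^(y)
  d/dx[-9] = 0

Collecting, the y'-free part is the partial derivative in x and the y' coefficient is the partial derivative in y:
  ∂F/∂x = 2e^(x)
  ∂F/∂y = -e^(y)

so d/dx[F(x, y(x))] = ∂F/∂x + (∂F/∂y)·y' = 0. Rearranging,
  dy/dx = -(∂F/∂x)/(∂F/∂y) = -(2e^(x))/(-e^(y)) = 2e^(x - y)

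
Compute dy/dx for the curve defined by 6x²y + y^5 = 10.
Take d/dx of both sides. Since y is implicitly a function of x, the chain rule attaches a y' = dy/dx factor whenever we differentiate through y.

Set F(x, y) = (left side) − (right side), so the curve is F = 0. Differentiating each term of F:
  d/dx[6x^2y] = 6x^2·y' + 12xy
  d/dx[y^5] = 5y^4·y'
  d/dx[-10] = 0

Collecting, the y'-free part is the partial derivative in x and the y' coefficient is the partial derivative in y:
  ∂F/∂x = 12xy
  ∂F/∂y = 6x^2 + 5y^4

so d/dx[F(x, y(x))] = ∂F/∂x + (∂F/∂y)·y' = 0. Rearranging,
  dy/dx = -(∂F/∂x)/(∂F/∂y) = -(12xy)/(6x^2 + 5y^4) = -12xy/(6x^2 + 5y^4)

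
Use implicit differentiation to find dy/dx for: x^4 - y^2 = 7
Take d/dx of both sides. Since y is implicitly a function of x, the chain rule attaches a y' = dy/dx factor whenever we differentiate through y.

Set F(x, y) = (left side) − (right side), so the curve is F = 0. Differentiating each term of F:
  d/dx[x^4] = 4x^3
  d/dx[-y^2] = -2y·y'
  d/dx[-7] = 0

Collecting, the y'-free part is the partial derivative in x and the y' coefficient is the partial derivative in y:
  ∂F/∂x = 4x^3
  ∂F/∂y = -2y

so d/dx[F(x, y(x))] = ∂F/∂x + (∂F/∂y)·y' = 0. Rearranging,
  dy/dx = -(∂F/∂x)/(∂F/∂y) = -(4x^3)/(-2y) = 2x^3/y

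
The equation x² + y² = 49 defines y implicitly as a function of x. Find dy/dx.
Differentiate both sides with respect to x, treating y as y(x). By the chain rule, any term containing y contributes a factor of y' = dy/dx when we differentiate it.

Move every term to one side and write the relation as F(x, y) = 0. Term by term,
  d/dx[x^2] = 2x
  d/dx[y^2] = 2y·y'
  d/dx[-49] = 0

The pieces without y' make up ∂F/∂x and the coefficient of y' is ∂F/∂y:
  ∂F/∂x = 2x,
  ∂F/∂y = 2y.

Since d/dx[F] = ∂F/∂x + (∂F/∂y)·y' = 0, solve for y':
  (∂F/∂y)·y' = -∂F/∂x
  dy/dx = -(∂F/∂x)/(∂F/∂y) = -(2x)/(2y) = -x/y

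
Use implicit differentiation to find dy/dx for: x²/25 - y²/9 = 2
Apply d/dx to both sides, remembering that y depends on x. Each occurrence of y therefore brings in a y' = dy/dx via the chain rule.

With F(x, y) equal to the left-hand side minus the right, differentiate F term by term:
  d/dx[x^2/25] = 2x/25
  d/dx[-y^2/9] = -2y·y'/9
  d/dx[-2] = 0
Adding these up, d/dx[F] = 0 becomes
  (2x/25) + (-2y/9)·y' = 0,
so isolating y',
  dy/dx = -(2x/25)/(-2y/9) = 9x/(25y)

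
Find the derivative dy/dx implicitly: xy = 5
Apply d/dx to both sides, remembering that y depends on x. Each occurrence of y therefore brings in a y' = dy/dx via the chain rule.

With F(x, y) equal to the left-hand side minus the right, differentiate F term by term:
  d/dx[xy] = x·y' + y
  d/dx[-5] = 0
Adding these up, d/dx[F] = 0 becomes
  (y) + (x)·y' = 0,
so isolating y',
  dy/dx = -(y)/(x) = -y/x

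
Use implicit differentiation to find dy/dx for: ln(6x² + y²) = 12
Apply d/dx to both sides, remembering that y depends on x. Each occurrence of y therefore brings in a y' = dy/dx via the chain rule.

With F(x, y) equal to the left-hand side minus the right, differentiate F term by term:
  d/dx[ln(6x^2 + y^2)] = (12x + 2y·y')/(6x^2 + y^2)
  d/dx[-12] = 0
Adding these up, d/dx[F] = 0 becomes
  (12x/(6x^2 + y^2)) + (2y/(6x^2 + y^2))·y' = 0,
so isolating y',
  dy/dx = -(12x/(6x^2 + y^2))/(2y/(6x^2 + y^2)) = -6x/y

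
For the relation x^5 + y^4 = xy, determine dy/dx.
Differentiate the relation implicitly: treat y = y(x) and apply the chain rule, so every y-derivative picks up a y' = dy/dx factor.

With everything moved to the left-hand side, differentiate term by term:
  d/dx[x^5] = 5x^4
  d/dx[-xy] = -x·y' - y
  d/dx[y^4] = 4y^3·y'

Separating the contributions that come from x directly and those that come through y:
  without y':      5x^4 - y
  multiplying y':  -x + 4y^3

so (5x^4 - y) + (-x + 4y^3)·y' = 0, and therefore
  dy/dx = -(5x^4 - y)/(-x + 4y^3) = (5x^4 - y)/(x - 4y^3)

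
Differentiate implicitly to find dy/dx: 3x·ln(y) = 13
Differentiate both sides with respect to x, treating y as y(x). By the chain rule, any term containing y contributes a factor of y' = dy/dx when we differentiate it.

Move every term to one side and write the relation as F(x, y) = 0. Term by term,
  d/dx[3x·ln(y)] = 3x·y'/y + 3ln(y)
  d/dx[-13] = 0

The pieces without y' make up ∂F/∂x and the coefficient of y' is ∂F/∂y:
  ∂F/∂x = 3ln(y),
  ∂F/∂y = 3x/y.

Since d/dx[F] = ∂F/∂x + (∂F/∂y)·y' = 0, solve for y':
  (∂F/∂y)·y' = -∂F/∂x
  dy/dx = -(∂F/∂x)/(∂F/∂y) = -(3ln(y))/(3x/y) = -y·ln(y)/x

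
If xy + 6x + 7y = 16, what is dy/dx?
Differentiate both sides with respect to x, treating y as y(x). By the chain rule, any term containing y contributes a factor of y' = dy/dx when we differentiate it.

Move every term to one side and write the relation as F(x, y) = 0. Term by term,
  d/dx[xy] = x·y' + y
  d/dx[6x] = 6
  d/dx[7y] = 7·y'
  d/dx[-16] = 0

The pieces without y' make up ∂F/∂x and the coefficient of y' is ∂F/∂y:
  ∂F/∂x = y + 6,
  ∂F/∂y = x + 7.

Since d/dx[F] = ∂F/∂x + (∂F/∂y)·y' = 0, solve for y':
  (∂F/∂y)·y' = -∂F/∂x
  dy/dx = -(∂F/∂x)/(∂F/∂y) = -(y + 6)/(x + 7) = (-y - 6)/(x + 7)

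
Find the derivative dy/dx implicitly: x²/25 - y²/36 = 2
Differentiate both sides with respect to x, treating y as y(x). By the chain rule, any term containing y contributes a factor of y' = dy/dx when we differentiate it.

Move every term to one side and write the relation as F(x, y) = 0. Term by term,
  d/dx[x^2/25] = 2x/25
  d/dx[-y^2/36] = -y·y'/18
  d/dx[-2] = 0

The pieces without y' make up ∂F/∂x and the coefficient of y' is ∂F/∂y:
  ∂F/∂x = 2x/25,
  ∂F/∂y = -y/18.

Since d/dx[F] = ∂F/∂x + (∂F/∂y)·y' = 0, solve for y':
  (∂F/∂y)·y' = -∂F/∂x
  dy/dx = -(∂F/∂x)/(∂F/∂y) = -(2x/25)/(-y/18) = 36x/(25y)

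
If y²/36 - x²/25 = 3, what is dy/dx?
Apply d/dx to both sides, remembering that y depends on x. Each occurrence of y therefore brings in a y' = dy/dx via the chain rule.

With F(x, y) equal to the left-hand side minus the right, differentiate F term by term:
  d/dx[-x^2/25] = -2x/25
  d/dx[y^2/36] = y·y'/18
  d/dx[-3] = 0
Adding these up, d/dx[F] = 0 becomes
  (-2x/25) + (y/18)·y' = 0,
so isolating y',
  dy/dx = -(-2x/25)/(y/18) = 36x/(25y)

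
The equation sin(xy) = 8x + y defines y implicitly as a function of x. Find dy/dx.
Take d/dx of both sides. Since y is implicitly a function of x, the chain rule attaches a y' = dy/dx factor whenever we differentiate through y.

Set F(x, y) = (left side) − (right side), so the curve is F = 0. Differentiating each term of F:
  d/dx[-8x] = -8
  d/dx[-y] = -y'
  d/dx[sin(xy)] = (x·y' + y)·cos(xy)

Collecting, the y'-free part is the partial derivative in x and the y' coefficient is the partial derivative in y:
  ∂F/∂x = y·cos(xy) - 8
  ∂F/∂y = x·cos(xy) - 1

so d/dx[F(x, y(x))] = ∂F/∂x + (∂F/∂y)·y' = 0. Rearranging,
  dy/dx = -(∂F/∂x)/(∂F/∂y) = -(y·cos(xy) - 8)/(x·cos(xy) - 1) = (-y·cos(xy) + 8)/(x·cos(xy) - 1)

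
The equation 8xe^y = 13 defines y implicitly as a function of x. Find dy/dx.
Differentiate the relation implicitly: treat y = y(x) and apply the chain rule, so every y-derivative picks up a y' = dy/dx factor.

With everything moved to the left-hand side, differentiate term by term:
  d/dx[8x·e^(y)] = 8x·y'·e^(y) + 8e^(y)
  d/dx[-13] = 0

Separating the contributions that come from x directly and those that come through y:
  without y':      8e^(y)
  multiplying y':  8x·e^(y)

so (8e^(y)) + (8x·e^(y))·y' = 0, and therefore
  dy/dx = -(8e^(y))/(8x·e^(y)) = -1/x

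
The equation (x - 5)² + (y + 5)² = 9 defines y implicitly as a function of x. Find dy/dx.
Take d/dx of both sides. Since y is implicitly a function of x, the chain rule attaches a y' = dy/dx factor whenever we differentiate through y.

Set F(x, y) = (left side) − (right side), so the curve is F = 0. Differentiating each term of F:
  d/dx[(x - 5)^2] = 2x - 10
  d/dx[(y + 5)^2] = 2·y'(y + 5)
  d/dx[-9] = 0

Collecting, the y'-free part is the partial derivative in x and the y' coefficient is the partial derivative in y:
  ∂F/∂x = 2x - 10
  ∂F/∂y = 2y + 10

so d/dx[F(x, y(x))] = ∂F/∂x + (∂F/∂y)·y' = 0. Rearranging,
  dy/dx = -(∂F/∂x)/(∂F/∂y) = -(2x - 10)/(2y + 10) = (5 - x)/(y + 5)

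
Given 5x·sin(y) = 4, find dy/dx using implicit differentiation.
Differentiate the relation implicitly: treat y = y(x) and apply the chain rule, so every y-derivative picks up a y' = dy/dx factor.

With everything moved to the left-hand side, differentiate term by term:
  d/dx[5x·sin(y)] = 5x·y'·cos(y) + 5sin(y)
  d/dx[-4] = 0

Separating the contributions that come from x directly and those that come through y:
  without y':      5sin(y)
  multiplying y':  5x·cos(y)

so (5sin(y)) + (5x·cos(y))·y' = 0, and therefore
  dy/dx = -(5sin(y))/(5x·cos(y)) = -tan(y)/x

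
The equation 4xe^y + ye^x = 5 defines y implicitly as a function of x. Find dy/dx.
Take d/dx of both sides. Since y is implicitly a function of x, the chain rule attaches a y' = dy/dx factor whenever we differentiate through y.

Set F(x, y) = (left side) − (right side), so the curve is F = 0. Differentiating each term of F:
  d/dx[4x·e^(y)] = 4x·y'·e^(y) + 4e^(y)
  d/dx[y·e^(x)] = y·e^(x) + y'·e^(x)
  d/dx[-5] = 0

Collecting, the y'-free part is the partial derivative in x and the y' coefficient is the partial derivative in y:
  ∂F/∂x = y·e^(x) + 4e^(y)
  ∂F/∂y = 4x·e^(y) + e^(x)

so d/dx[F(x, y(x))] = ∂F/∂x + (∂F/∂y)·y' = 0. Rearranging,
  dy/dx = -(∂F/∂x)/(∂F/∂y) = -(y·e^(x) + 4e^(y))/(4x·e^(y) + e^(x)) = (-y·e^(x) - 4e^(y))/(4x·e^(y) + e^(x))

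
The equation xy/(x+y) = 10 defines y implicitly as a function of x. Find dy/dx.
Differentiate both sides with respect to x, treating y as y(x). By the chain rule, any term containing y contributes a factor of y' = dy/dx when we differentiate it.

Move every term to one side and write the relation as F(x, y) = 0. Term by term,
  d/dx[xy/(x + y)] = xy(-y' - 1)/(x + y)^2 + x·y'/(x + y) + y/(x + y)
  d/dx[-10] = 0

The pieces without y' make up ∂F/∂x and the coefficient of y' is ∂F/∂y:
  ∂F/∂x = -xy/(x + y)^2 + y/(x + y),
  ∂F/∂y = -xy/(x + y)^2 + x/(x + y).

Since d/dx[F] = ∂F/∂x + (∂F/∂y)·y' = 0, solve for y':
  (∂F/∂y)·y' = -∂F/∂x
  dy/dx = -(∂F/∂x)/(∂F/∂y) = -(-xy/(x + y)^2 + y/(x + y))/(-xy/(x + y)^2 + x/(x + y))
        = -(y^2/(x + y)^2)/(x^2/(x + y)^2) = -y^2/x^2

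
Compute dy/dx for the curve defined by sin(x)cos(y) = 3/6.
Differentiate the relation implicitly: treat y = y(x) and apply the chain rule, so every y-derivative picks up a y' = dy/dx factor.

With everything moved to the left-hand side, differentiate term by term:
  d/dx[sin(x)·cos(y)] = -y'·sin(x)·sin(y) + cos(x)·cos(y)
  d/dx[-1/2] = 0

Separating the contributions that come from x directly and those that come through y:
  without y':      cos(x)·cos(y)
  multiplying y':  -sin(x)·sin(y)

so (cos(x)·cos(y)) + (-sin(x)·sin(y))·y' = 0, and therefore
  dy/dx = -(cos(x)·cos(y))/(-sin(x)·sin(y)) = 1/(tan(x)·tan(y))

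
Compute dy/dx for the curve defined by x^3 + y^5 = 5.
Differentiate the relation implicitly: treat y = y(x) and apply the chain rule, so every y-derivative picks up a y' = dy/dx factor.

With everything moved to the left-hand side, differentiate term by term:
  d/dx[x^3] = 3x^2
  d/dx[y^5] = 5y^4·y'
  d/dx[-5] = 0

Separating the contributions that come from x directly and those that come through y:
  without y':      3x^2
  multiplying y':  5y^4

so (3x^2) + (5y^4)·y' = 0, and therefore
  dy/dx = -(3x^2)/(5y^4) = -3x^2/(5y^4)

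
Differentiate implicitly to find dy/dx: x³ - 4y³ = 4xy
Take d/dx of both sides. Since y is implicitly a function of x, the chain rule attaches a y' = dy/dx factor whenever we differentiate through y.

Set F(x, y) = (left side) − (right side), so the curve is F = 0. Differentiating each term of F:
  d/dx[x^3] = 3x^2
  d/dx[-4xy] = -4x·y' - 4y
  d/dx[-4y^3] = -12y^2·y'

Collecting, the y'-free part is the partial derivative in x and the y' coefficient is the partial derivative in y:
  ∂F/∂x = 3x^2 - 4y
  ∂F/∂y = -4x - 12y^2

so d/dx[F(x, y(x))] = ∂F/∂x + (∂F/∂y)·y' = 0. Rearranging,
  dy/dx = -(∂F/∂x)/(∂F/∂y) = -(3x^2 - 4y)/(-4x - 12y^2) = (3x^2/4 - y)/(x + 3y^2)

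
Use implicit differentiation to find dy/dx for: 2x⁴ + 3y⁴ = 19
Apply d/dx to both sides, remembering that y depends on x. Each occurrence of y therefore brings in a y' = dy/dx via the chain rule.

With F(x, y) equal to the left-hand side minus the right, differentiate F term by term:
  d/dx[2x^4] = 8x^3
  d/dx[3y^4] = 12y^3·y'
  d/dx[-19] = 0
Adding these up, d/dx[F] = 0 becomes
  (8x^3) + (12y^3)·y' = 0,
so isolating y',
  dy/dx = -(8x^3)/(12y^3) = -2x^3/(3y^3)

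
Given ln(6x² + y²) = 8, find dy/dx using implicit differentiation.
Take d/dx of both sides. Since y is implicitly a function of x, the chain rule attaches a y' = dy/dx factor whenever we differentiate through y.

Set F(x, y) = (left side) − (right side), so the curve is F = 0. Differentiating each term of F:
  d/dx[ln(6x^2 + y^2)] = (12x + 2y·y')/(6x^2 + y^2)
  d/dx[-8] = 0

Collecting, the y'-free part is the partial derivative in x and the y' coefficient is the partial derivative in y:
  ∂F/∂x = 12x/(6x^2 + y^2)
  ∂F/∂y = 2y/(6x^2 + y^2)

so d/dx[F(x, y(x))] = ∂F/∂x + (∂F/∂y)·y' = 0. Rearranging,
  dy/dx = -(∂F/∂x)/(∂F/∂y) = -(12x/(6x^2 + y^2))/(2y/(6x^2 + y^2)) = -6x/y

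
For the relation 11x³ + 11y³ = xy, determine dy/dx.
Apply d/dx to both sides, remembering that y depends on x. Each occurrence of y therefore brings in a y' = dy/dx via the chain rule.

With F(x, y) equal to the left-hand side minus the right, differentiate F term by term:
  d/dx[11x^3] = 33x^2
  d/dx[-xy] = -x·y' - y
  d/dx[11y^3] = 33y^2·y'
Adding these up, d/dx[F] = 0 becomes
  (33x^2 - y) + (-x + 33y^2)·y' = 0,
so isolating y',
  dy/dx = -(33x^2 - y)/(-x + 33y^2) = (33x^2 - y)/(x - 33y^2)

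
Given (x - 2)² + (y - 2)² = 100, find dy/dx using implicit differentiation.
Take d/dx of both sides. Since y is implicitly a function of x, the chain rule attaches a y' = dy/dx factor whenever we differentiate through y.

Set F(x, y) = (left side) − (right side), so the curve is F = 0. Differentiating each term of F:
  d/dx[(x - 2)^2] = 2x - 4
  d/dx[(y - 2)^2] = 2·y'(y - 2)
  d/dx[-100] = 0

Collecting, the y'-free part is the partial derivative in x and the y' coefficient is the partial derivative in y:
  ∂F/∂x = 2x - 4
  ∂F/∂y = 2y - 4

so d/dx[F(x, y(x))] = ∂F/∂x + (∂F/∂y)·y' = 0. Rearranging,
  dy/dx = -(∂F/∂x)/(∂F/∂y) = -(2x - 4)/(2y - 4) = (2 - x)/(y - 2)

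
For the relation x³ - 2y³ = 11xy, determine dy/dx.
Differentiate both sides with respect to x, treating y as y(x). By the chain rule, any term containing y contributes a factor of y' = dy/dx when we differentiate it.

Move every term to one side and write the relation as F(x, y) = 0. Term by term,
  d/dx[x^3] = 3x^2
  d/dx[-11xy] = -11x·y' - 11y
  d/dx[-2y^3] = -6y^2·y'

The pieces without y' make up ∂F/∂x and the coefficient of y' is ∂F/∂y:
  ∂F/∂x = 3x^2 - 11y,
  ∂F/∂y = -11x - 6y^2.

Since d/dx[F] = ∂F/∂x + (∂F/∂y)·y' = 0, solve for y':
  (∂F/∂y)·y' = -∂F/∂x
  dy/dx = -(∂F/∂x)/(∂F/∂y) = -(3x^2 - 11y)/(-11x - 6y^2) = (3x^2 - 11y)/(11x + 6y^2)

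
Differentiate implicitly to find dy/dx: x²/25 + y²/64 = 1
Differentiate the relation implicitly: treat y = y(x) and apply the chain rule, so every y-derivative picks up a y' = dy/dx factor.

With everything moved to the left-hand side, differentiate term by term:
  d/dx[x^2/25] = 2x/25
  d/dx[y^2/64] = y·y'/32
  d/dx[-1] = 0

Separating the contributions that come from x directly and those that come through y:
  without y':      2x/25
  multiplying y':  y/32

so (2x/25) + (y/32)·y' = 0, and therefore
  dy/dx = -(2x/25)/(y/32) = -64x/(25y)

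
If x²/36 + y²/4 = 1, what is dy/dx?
Differentiate both sides with respect to x, treating y as y(x). By the chain rule, any term containing y contributes a factor of y' = dy/dx when we differentiate it.

Move every term to one side and write the relation as F(x, y) = 0. Term by term,
  d/dx[x^2/36] = x/18
  d/dx[y^2/4] = y·y'/2
  d/dx[-1] = 0

The pieces without y' make up ∂F/∂x and the coefficient of y' is ∂F/∂y:
  ∂F/∂x = x/18,
  ∂F/∂y = y/2.

Since d/dx[F] = ∂F/∂x + (∂F/∂y)·y' = 0, solve for y':
  (∂F/∂y)·y' = -∂F/∂x
  dy/dx = -(∂F/∂x)/(∂F/∂y) = -(x/18)/(y/2) = -x/(9y)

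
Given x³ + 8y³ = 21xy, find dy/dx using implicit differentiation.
Take d/dx of both sides. Since y is implicitly a function of x, the chain rule attaches a y' = dy/dx factor whenever we differentiate through y.

Set F(x, y) = (left side) − (right side), so the curve is F = 0. Differentiating each term of F:
  d/dx[x^3] = 3x^2
  d/dx[-21xy] = -21x·y' - 21y
  d/dx[8y^3] = 24y^2·y'

Collecting, the y'-free part is the partial derivative in x and the y' coefficient is the partial derivative in y:
  ∂F/∂x = 3x^2 - 21y
  ∂F/∂y = -21x + 24y^2

so d/dx[F(x, y(x))] = ∂F/∂x + (∂F/∂y)·y' = 0. Rearranging,
  dy/dx = -(∂F/∂x)/(∂F/∂y) = -(3x^2 - 21y)/(-21x + 24y^2) = (x^2 - 7y)/(7x - 8y^2)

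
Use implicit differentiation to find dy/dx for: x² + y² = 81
Take d/dx of both sides. Since y is implicitly a function of x, the chain rule attaches a y' = dy/dx factor whenever we differentiate through y.

Set F(x, y) = (left side) − (right side), so the curve is F = 0. Differentiating each term of F:
  d/dx[x^2] = 2x
  d/dx[y^2] = 2y·y'
  d/dx[-81] = 0

Collecting, the y'-free part is the partial derivative in x and the y' coefficient is the partial derivative in y:
  ∂F/∂x = 2x
  ∂F/∂y = 2y

so d/dx[F(x, y(x))] = ∂F/∂x + (∂F/∂y)·y' = 0. Rearranging,
  dy/dx = -(∂F/∂x)/(∂F/∂y) = -(2x)/(2y) = -x/y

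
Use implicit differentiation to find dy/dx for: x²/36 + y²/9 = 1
Take d/dx of both sides. Since y is implicitly a function of x, the chain rule attaches a y' = dy/dx factor whenever we differentiate through y.

Set F(x, y) = (left side) − (right side), so the curve is F = 0. Differentiating each term of F:
  d/dx[x^2/36] = x/18
  d/dx[y^2/9] = 2y·y'/9
  d/dx[-1] = 0

Collecting, the y'-free part is the partial derivative in x and the y' coefficient is the partial derivative in y:
  ∂F/∂x = x/18
  ∂F/∂y = 2y/9

so d/dx[F(x, y(x))] = ∂F/∂x + (∂F/∂y)·y' = 0. Rearranging,
  dy/dx = -(∂F/∂x)/(∂F/∂y) = -(x/18)/(2y/9) = -x/(4y)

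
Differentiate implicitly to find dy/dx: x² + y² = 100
Apply d/dx to both sides, remembering that y depends on x. Each occurrence of y therefore brings in a y' = dy/dx via the chain rule.

With F(x, y) equal to the left-hand side minus the right, differentiate F term by term:
  d/dx[x^2] = 2x
  d/dx[y^2] = 2y·y'
  d/dx[-100] = 0
Adding these up, d/dx[F] = 0 becomes
  (2x) + (2y)·y' = 0,
so isolating y',
  dy/dx = -(2x)/(2y) = -x/y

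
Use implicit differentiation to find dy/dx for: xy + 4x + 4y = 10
Apply d/dx to both sides, remembering that y depends on x. Each occurrence of y therefore brings in a y' = dy/dx via the chain rule.

With F(x, y) equal to the left-hand side minus the right, differentiate F term by term:
  d/dx[xy] = x·y' + y
  d/dx[4x] = 4
  d/dx[4y] = 4·y'
  d/dx[-10] = 0
Adding these up, d/dx[F] = 0 becomes
  (y + 4) + (x + 4)·y' = 0,
so isolating y',
  dy/dx = -(y + 4)/(x + 4) = (-y - 4)/(x + 4)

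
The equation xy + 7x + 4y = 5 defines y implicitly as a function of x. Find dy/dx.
Take d/dx of both sides. Since y is implicitly a function of x, the chain rule attaches a y' = dy/dx factor whenever we differentiate through y.

Set F(x, y) = (left side) − (right side), so the curve is F = 0. Differentiating each term of F:
  d/dx[xy] = x·y' + y
  d/dx[7x] = 7
  d/dx[4y] = 4·y'
  d/dx[-5] = 0

Collecting, the y'-free part is the partial derivative in x and the y' coefficient is the partial derivative in y:
  ∂F/∂x = y + 7
  ∂F/∂y = x + 4

so d/dx[F(x, y(x))] = ∂F/∂x + (∂F/∂y)·y' = 0. Rearranging,
  dy/dx = -(∂F/∂x)/(∂F/∂y) = -(y + 7)/(x + 4) = (-y - 7)/(x + 4)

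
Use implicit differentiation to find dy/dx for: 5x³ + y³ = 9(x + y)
Take d/dx of both sides. Since y is implicitly a function of x, the chain rule attaches a y' = dy/dx factor whenever we differentiate through y.

Set F(x, y) = (left side) − (right side), so the curve is F = 0. Differentiating each term of F:
  d/dx[5x^3] = 15x^2
  d/dx[-9x] = -9
  d/dx[y^3] = 3y^2·y'
  d/dx[-9y] = -9·y'

Collecting, the y'-free part is the partial derivative in x and the y' coefficient is the partial derivative in y:
  ∂F/∂x = 15x^2 - 9
  ∂F/∂y = 3y^2 - 9

so d/dx[F(x, y(x))] = ∂F/∂x + (∂F/∂y)·y' = 0. Rearranging,
  dy/dx = -(∂F/∂x)/(∂F/∂y) = -(15x^2 - 9)/(3y^2 - 9) = (3 - 5x^2)/(y^2 - 3)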